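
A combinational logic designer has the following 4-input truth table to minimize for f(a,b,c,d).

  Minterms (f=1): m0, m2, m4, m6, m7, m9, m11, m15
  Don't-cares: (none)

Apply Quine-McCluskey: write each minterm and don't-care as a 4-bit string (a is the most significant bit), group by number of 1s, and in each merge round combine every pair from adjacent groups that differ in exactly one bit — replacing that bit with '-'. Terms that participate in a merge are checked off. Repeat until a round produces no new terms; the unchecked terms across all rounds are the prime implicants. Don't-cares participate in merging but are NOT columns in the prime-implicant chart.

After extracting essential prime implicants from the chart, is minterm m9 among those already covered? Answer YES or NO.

YES

[col 0] 0000*, 0010*, 0100*, 0110*, 0111*, 1001*, 1011*, 1111*
[col 1] -111, 0-00*, 0-10*, 00-0*, 01-0*, 011-, 1-11, 10-1
[col 2] 0--0
Prime implicants: -111, 0--0, 011-, 1-11, 10-1
PI chart (minterm → PIs covering it):
  0 | 0--0  (sole → essential)
  2 | 0--0  (sole → essential)
  4 | 0--0  (sole → essential)
  6 | 0--0,011-
  7 | -111,011-
  9 | 10-1  (sole → essential)
  11 | 1-11,10-1
  15 | -111,1-11
Essential prime implicants: 0--0, 10-1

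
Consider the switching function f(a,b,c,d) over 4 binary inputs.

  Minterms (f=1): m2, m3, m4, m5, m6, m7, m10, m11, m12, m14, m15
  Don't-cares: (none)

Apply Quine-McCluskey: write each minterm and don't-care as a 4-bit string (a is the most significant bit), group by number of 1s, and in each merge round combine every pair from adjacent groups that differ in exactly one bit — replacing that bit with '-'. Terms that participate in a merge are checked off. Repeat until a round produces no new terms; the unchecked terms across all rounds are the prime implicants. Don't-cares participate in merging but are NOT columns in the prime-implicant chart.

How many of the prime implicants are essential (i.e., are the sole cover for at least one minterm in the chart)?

Round 0: 0010✓ 0011✓ 0100✓ 0101✓ 0110✓ 0111✓ 1010✓ 1011✓ 1100✓ 1110✓ 1111✓
Round 1: -010✓ -011✓ -100✓ -110✓ -111✓ 0-10✓ 0-11✓ 001-✓ 01-0✓ 01-1✓ 010-✓ 011-✓ 1-10✓ 1-11✓ 101-✓ 11-0✓ 111-✓
Round 2: --10✓ --11✓ -01-✓ -1-0 -11-✓ 0-1-✓ 01-- 1-1-✓
Round 3: --1-
PIs = {--1-, -1-0, 01--}
Coverage chart:
  m2: --1- ←essential
  m3: --1- ←essential
  m4: -1-0,01--
  m5: 01-- ←essential
  m6: --1-,-1-0,01--
  m7: --1-,01--
  m10: --1- ←essential
  m11: --1- ←essential
  m12: -1-0 ←essential
  m14: --1-,-1-0
  m15: --1- ←essential
Essential: --1-, -1-0, 01--

3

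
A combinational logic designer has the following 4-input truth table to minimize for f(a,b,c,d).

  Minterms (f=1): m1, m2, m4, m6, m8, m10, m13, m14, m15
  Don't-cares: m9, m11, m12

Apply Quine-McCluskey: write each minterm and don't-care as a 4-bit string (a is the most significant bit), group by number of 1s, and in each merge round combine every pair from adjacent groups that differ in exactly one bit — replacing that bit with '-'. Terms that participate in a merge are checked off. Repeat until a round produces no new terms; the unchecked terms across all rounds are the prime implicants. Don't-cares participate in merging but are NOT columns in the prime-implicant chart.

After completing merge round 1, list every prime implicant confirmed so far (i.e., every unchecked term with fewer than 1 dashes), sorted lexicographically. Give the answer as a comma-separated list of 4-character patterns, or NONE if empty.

NONE

Round 0: 0001✓ 0010✓ 0100✓ 0110✓ 1000✓ 1001✓ 1010✓ 1011✓ 1100✓ 1101✓ 1110✓ 1111✓
Round 1: -001 -010✓ -100✓ -110✓ 0-10✓ 01-0✓ 1-00✓ 1-01✓ 1-10✓ 1-11✓ 10-0✓ 10-1✓ 100-✓ 101-✓ 11-0✓ 11-1✓ 110-✓ 111-✓
Round 2: --10 -1-0 1--0✓ 1--1✓ 1-0-✓ 1-1-✓ 10--✓ 11--✓
Round 3: 1---
PIs = {--10, -001, -1-0, 1---}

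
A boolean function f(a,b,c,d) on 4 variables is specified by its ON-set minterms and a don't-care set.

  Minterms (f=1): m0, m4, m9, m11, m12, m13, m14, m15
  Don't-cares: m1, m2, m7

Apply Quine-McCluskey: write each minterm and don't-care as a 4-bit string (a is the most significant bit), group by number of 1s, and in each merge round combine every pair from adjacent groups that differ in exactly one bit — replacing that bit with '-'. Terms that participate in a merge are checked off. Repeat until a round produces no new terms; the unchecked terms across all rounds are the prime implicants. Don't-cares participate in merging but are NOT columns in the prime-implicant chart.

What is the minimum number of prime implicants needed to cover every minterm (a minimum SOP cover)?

[col 0] 0000*, 0001*, 0010*, 0100*, 0111*, 1001*, 1011*, 1100*, 1101*, 1110*, 1111*
[col 1] -001, -100, -111, 0-00, 00-0, 000-, 1-01*, 1-11*, 10-1*, 11-0*, 11-1*, 110-*, 111-*
[col 2] 1--1, 11--
Prime implicants: -001, -100, -111, 0-00, 00-0, 000-, 1--1, 11--
PI chart (minterm → PIs covering it):
  0 | 0-00,00-0,000-
  4 | -100,0-00
  9 | -001,1--1
  11 | 1--1  (sole → essential)
  12 | -100,11--
  13 | 1--1,11--
  14 | 11--  (sole → essential)
  15 | -111,1--1,11--
Essential prime implicants: 1--1, 11--
Petrick residual → 0-00
Minimum SOP uses 3 PIs: a'c'd' + ad + ab

3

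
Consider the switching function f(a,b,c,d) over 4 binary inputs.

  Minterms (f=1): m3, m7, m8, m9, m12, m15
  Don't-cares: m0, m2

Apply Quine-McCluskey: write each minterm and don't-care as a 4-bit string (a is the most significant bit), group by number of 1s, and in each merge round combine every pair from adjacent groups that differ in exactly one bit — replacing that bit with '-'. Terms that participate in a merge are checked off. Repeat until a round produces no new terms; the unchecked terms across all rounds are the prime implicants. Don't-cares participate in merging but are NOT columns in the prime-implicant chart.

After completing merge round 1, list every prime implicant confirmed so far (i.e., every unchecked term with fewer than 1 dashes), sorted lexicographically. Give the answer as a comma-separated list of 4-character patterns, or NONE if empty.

[col 0] 0000*, 0010*, 0011*, 0111*, 1000*, 1001*, 1100*, 1111*
[col 1] -000, -111, 0-11, 00-0, 001-, 1-00, 100-
Prime implicants: -000, -111, 0-11, 00-0, 001-, 1-00, 100-

NONE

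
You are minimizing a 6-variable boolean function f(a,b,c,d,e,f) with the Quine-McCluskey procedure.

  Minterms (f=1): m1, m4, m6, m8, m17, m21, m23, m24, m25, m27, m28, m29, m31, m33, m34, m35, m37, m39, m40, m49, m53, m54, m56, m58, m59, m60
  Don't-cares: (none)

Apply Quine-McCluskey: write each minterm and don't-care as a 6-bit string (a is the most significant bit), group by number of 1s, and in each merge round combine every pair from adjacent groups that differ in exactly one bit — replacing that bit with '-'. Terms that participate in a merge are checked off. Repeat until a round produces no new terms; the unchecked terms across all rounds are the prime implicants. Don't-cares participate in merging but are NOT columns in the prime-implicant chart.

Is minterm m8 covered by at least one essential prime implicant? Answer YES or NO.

[col 0] 000001*, 000100*, 000110*, 001000*, 010001*, 010101*, 010111*, 011000*, 011001*, 011011*, 011100*, 011101*, 011111*, 100001*, 100010*, 100011*, 100101*, 100111*, 101000*, 110001*, 110101*, 110110, 111000*, 111010*, 111011*, 111100*
[col 1] -00001*, -01000*, -10001*, -10101*, -11000*, -11011, -11100*, 0-0001*, 0-1000*, 0001-0, 01-001*, 01-101*, 01-111*, 010-01*, 0101-1*, 011-00*, 011-01*, 011-11*, 0110-1*, 01100-*, 0111-1*, 01110-*, 1-0001*, 1-0101*, 1-1000*, 100-01*, 100-11*, 1000-1*, 10001-, 1001-1*, 110-01*, 111-00*, 1110-0, 11101-
[col 2] --0001, --1000, -10-01, -11-00, 01--01, 01-1-1, 011--1, 011-0-, 1-0-01, 100--1
Prime implicants: --0001, --1000, -10-01, -11-00, -11011, 0001-0, 01--01, 01-1-1, 011--1, 011-0-, 1-0-01, 100--1, 10001-, 110110, 1110-0, 11101-
PI chart (minterm → PIs covering it):
  1 | --0001  (sole → essential)
  4 | 0001-0  (sole → essential)
  6 | 0001-0  (sole → essential)
  8 | --1000  (sole → essential)
  17 | --0001,-10-01,01--01
  21 | -10-01,01--01,01-1-1
  23 | 01-1-1  (sole → essential)
  24 | --1000,-11-00,011-0-
  25 | 01--01,011--1,011-0-
  27 | -11011,011--1
  28 | -11-00,011-0-
  29 | 01--01,01-1-1,011--1,011-0-
  31 | 01-1-1,011--1
  33 | --0001,1-0-01,100--1
  34 | 10001-  (sole → essential)
  35 | 100--1,10001-
  37 | 1-0-01,100--1
  39 | 100--1  (sole → essential)
  40 | --1000  (sole → essential)
  49 | --0001,-10-01,1-0-01
  53 | -10-01,1-0-01
  54 | 110110  (sole → essential)
  56 | --1000,-11-00,1110-0
  58 | 1110-0,11101-
  59 | -11011,11101-
  60 | -11-00  (sole → essential)
Essential prime implicants: --0001, --1000, -11-00, 0001-0, 01-1-1, 100--1, 10001-, 110110

YES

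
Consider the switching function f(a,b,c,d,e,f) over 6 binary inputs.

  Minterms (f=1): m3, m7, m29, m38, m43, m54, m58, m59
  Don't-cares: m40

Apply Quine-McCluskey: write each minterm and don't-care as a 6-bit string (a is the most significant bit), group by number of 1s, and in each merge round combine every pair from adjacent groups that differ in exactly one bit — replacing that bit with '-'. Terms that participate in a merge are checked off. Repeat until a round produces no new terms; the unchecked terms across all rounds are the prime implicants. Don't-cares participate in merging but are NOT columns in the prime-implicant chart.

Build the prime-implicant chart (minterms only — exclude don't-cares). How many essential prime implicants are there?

5

Round 0: 000011✓ 000111✓ 011101 100110✓ 101000 101011✓ 110110✓ 111010✓ 111011✓
Round 1: 000-11 1-0110 1-1011 11101-
PIs = {000-11, 011101, 1-0110, 1-1011, 101000, 11101-}
Coverage chart:
  m3: 000-11 ←essential
  m7: 000-11 ←essential
  m29: 011101 ←essential
  m38: 1-0110 ←essential
  m43: 1-1011 ←essential
  m54: 1-0110 ←essential
  m58: 11101- ←essential
  m59: 1-1011,11101-
Essential: 000-11, 011101, 1-0110, 1-1011, 11101-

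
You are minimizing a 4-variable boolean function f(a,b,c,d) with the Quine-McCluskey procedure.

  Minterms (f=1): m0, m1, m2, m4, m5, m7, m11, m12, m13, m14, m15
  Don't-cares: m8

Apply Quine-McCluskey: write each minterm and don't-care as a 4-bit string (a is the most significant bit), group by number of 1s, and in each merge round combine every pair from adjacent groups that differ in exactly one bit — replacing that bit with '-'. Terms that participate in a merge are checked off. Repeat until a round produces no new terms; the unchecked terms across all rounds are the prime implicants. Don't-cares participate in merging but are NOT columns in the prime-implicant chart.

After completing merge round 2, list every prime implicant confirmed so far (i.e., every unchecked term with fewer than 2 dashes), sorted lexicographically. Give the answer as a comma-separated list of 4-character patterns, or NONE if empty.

00-0, 1-11

size-2^0 implicants → 0000(✓)  0001(✓)  0010(✓)  0100(✓)  0101(✓)  0111(✓)  1000(✓)  1011(✓)  1100(✓)  1101(✓)  1110(✓)  1111(✓)
size-2^1 implicants → -000(✓)  -100(✓)  -101(✓)  -111(✓)  0-00(✓)  0-01(✓)  00-0  000-(✓)  01-1(✓)  010-(✓)  1-00(✓)  1-11  11-0(✓)  11-1(✓)  110-(✓)  111-(✓)
size-2^2 implicants → --00  -1-1  -10-  0-0-  11--
Unchecked terms (primes): --00, -1-1, -10-, 0-0-, 00-0, 1-11, 11--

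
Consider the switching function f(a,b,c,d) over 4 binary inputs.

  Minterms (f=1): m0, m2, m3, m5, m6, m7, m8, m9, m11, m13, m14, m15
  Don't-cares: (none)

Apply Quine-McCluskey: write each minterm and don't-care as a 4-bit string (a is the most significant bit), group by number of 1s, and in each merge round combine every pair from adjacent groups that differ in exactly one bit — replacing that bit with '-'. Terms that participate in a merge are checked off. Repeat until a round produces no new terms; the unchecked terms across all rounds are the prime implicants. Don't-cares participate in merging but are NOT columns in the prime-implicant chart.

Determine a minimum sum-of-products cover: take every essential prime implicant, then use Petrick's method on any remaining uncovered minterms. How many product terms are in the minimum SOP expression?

size-2^0 implicants → 0000(✓)  0010(✓)  0011(✓)  0101(✓)  0110(✓)  0111(✓)  1000(✓)  1001(✓)  1011(✓)  1101(✓)  1110(✓)  1111(✓)
size-2^1 implicants → -000  -011(✓)  -101(✓)  -110(✓)  -111(✓)  0-10(✓)  0-11(✓)  00-0  001-(✓)  01-1(✓)  011-(✓)  1-01(✓)  1-11(✓)  10-1(✓)  100-  11-1(✓)  111-(✓)
size-2^2 implicants → --11  -1-1  -11-  0-1-  1--1
Unchecked terms (primes): --11, -000, -1-1, -11-, 0-1-, 00-0, 1--1, 100-
Minterm coverage:
  m0 ⊆ -000,00-0
  m2 ⊆ 0-1-,00-0
  m3 ⊆ --11,0-1-
  m5 ⊆ -1-1 [E]
  m6 ⊆ -11-,0-1-
  m7 ⊆ --11,-1-1,-11-,0-1-
  m8 ⊆ -000,100-
  m9 ⊆ 1--1,100-
  m11 ⊆ --11,1--1
  m13 ⊆ -1-1,1--1
  m14 ⊆ -11- [E]
  m15 ⊆ --11,-1-1,-11-,1--1
E = {-1-1, -11-}
Petrick residual → --11, 00-0, 100-
Cover = cd + bd + bc + a'b'd' + ab'c'  |cover|=5

5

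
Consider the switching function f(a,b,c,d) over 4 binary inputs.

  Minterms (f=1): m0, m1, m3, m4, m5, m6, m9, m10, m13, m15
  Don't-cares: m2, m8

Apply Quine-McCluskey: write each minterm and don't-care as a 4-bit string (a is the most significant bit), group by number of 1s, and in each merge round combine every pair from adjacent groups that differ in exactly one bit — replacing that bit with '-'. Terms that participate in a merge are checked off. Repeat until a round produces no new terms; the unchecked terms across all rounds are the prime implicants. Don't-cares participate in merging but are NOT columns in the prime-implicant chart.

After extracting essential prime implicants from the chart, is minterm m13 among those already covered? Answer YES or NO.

YES

[col 0] 0000*, 0001*, 0010*, 0011*, 0100*, 0101*, 0110*, 1000*, 1001*, 1010*, 1101*, 1111*
[col 1] -000*, -001*, -010*, -101*, 0-00*, 0-01*, 0-10*, 00-0*, 00-1*, 000-*, 001-*, 01-0*, 010-*, 1-01*, 10-0*, 100-*, 11-1
[col 2] --01, -0-0, -00-, 0--0, 0-0-, 00--
Prime implicants: --01, -0-0, -00-, 0--0, 0-0-, 00--, 11-1
PI chart (minterm → PIs covering it):
  0 | -0-0,-00-,0--0,0-0-,00--
  1 | --01,-00-,0-0-,00--
  3 | 00--  (sole → essential)
  4 | 0--0,0-0-
  5 | --01,0-0-
  6 | 0--0  (sole → essential)
  9 | --01,-00-
  10 | -0-0  (sole → essential)
  13 | --01,11-1
  15 | 11-1  (sole → essential)
Essential prime implicants: -0-0, 0--0, 00--, 11-1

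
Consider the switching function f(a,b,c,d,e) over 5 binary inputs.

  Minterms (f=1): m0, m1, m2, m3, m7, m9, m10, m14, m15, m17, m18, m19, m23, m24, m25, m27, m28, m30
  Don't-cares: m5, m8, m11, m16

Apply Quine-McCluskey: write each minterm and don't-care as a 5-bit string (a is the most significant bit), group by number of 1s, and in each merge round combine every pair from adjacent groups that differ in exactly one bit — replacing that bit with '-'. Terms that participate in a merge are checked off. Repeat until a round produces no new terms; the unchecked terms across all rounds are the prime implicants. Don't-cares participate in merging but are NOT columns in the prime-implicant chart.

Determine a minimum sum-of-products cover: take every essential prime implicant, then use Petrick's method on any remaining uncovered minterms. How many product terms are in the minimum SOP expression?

[col 0] 00000*, 00001*, 00010*, 00011*, 00101*, 00111*, 01000*, 01001*, 01010*, 01011*, 01110*, 01111*, 10000*, 10001*, 10010*, 10011*, 10111*, 11000*, 11001*, 11011*, 11100*, 11110*
[col 1] -0000*, -0001*, -0010*, -0011*, -0111*, -1000*, -1001*, -1011*, -1110, 0-000*, 0-001*, 0-010*, 0-011*, 0-111*, 00-01*, 00-11*, 000-0*, 000-1*, 0000-*, 0001-*, 001-1*, 01-10*, 01-11*, 010-0*, 010-1*, 0100-*, 0101-*, 0111-*, 1-000*, 1-001*, 1-011*, 10-11*, 100-0*, 100-1*, 1000-*, 1001-*, 11-00, 110-1*, 1100-*, 111-0
[col 2] --000*, --001*, --011*, -0-11, -00-0*, -00-1*, -000-*, -001-*, -10-1*, -100-*, 0--11, 0-0-0*, 0-0-1*, 0-00-*, 0-01-*, 00--1, 000--*, 01-1-, 010--*, 1-0-1*, 1-00-*, 100--*
[col 3] --0-1, --00-, -00--, 0-0--
Prime implicants: --0-1, --00-, -0-11, -00--, -1110, 0--11, 0-0--, 00--1, 01-1-, 11-00, 111-0
PI chart (minterm → PIs covering it):
  0 | --00-,-00--,0-0--
  1 | --0-1,--00-,-00--,0-0--,00--1
  2 | -00--,0-0--
  3 | --0-1,-0-11,-00--,0--11,0-0--,00--1
  7 | -0-11,0--11,00--1
  9 | --0-1,--00-,0-0--
  10 | 0-0--,01-1-
  14 | -1110,01-1-
  15 | 0--11,01-1-
  17 | --0-1,--00-,-00--
  18 | -00--  (sole → essential)
  19 | --0-1,-0-11,-00--
  23 | -0-11  (sole → essential)
  24 | --00-,11-00
  25 | --0-1,--00-
  27 | --0-1  (sole → essential)
  28 | 11-00,111-0
  30 | -1110,111-0
Essential prime implicants: --0-1, -0-11, -00--
Petrick residual → --00-, 01-1-, 111-0
Minimum SOP uses 6 PIs: c'e + c'd' + b'de + b'c' + a'bd + abce'

6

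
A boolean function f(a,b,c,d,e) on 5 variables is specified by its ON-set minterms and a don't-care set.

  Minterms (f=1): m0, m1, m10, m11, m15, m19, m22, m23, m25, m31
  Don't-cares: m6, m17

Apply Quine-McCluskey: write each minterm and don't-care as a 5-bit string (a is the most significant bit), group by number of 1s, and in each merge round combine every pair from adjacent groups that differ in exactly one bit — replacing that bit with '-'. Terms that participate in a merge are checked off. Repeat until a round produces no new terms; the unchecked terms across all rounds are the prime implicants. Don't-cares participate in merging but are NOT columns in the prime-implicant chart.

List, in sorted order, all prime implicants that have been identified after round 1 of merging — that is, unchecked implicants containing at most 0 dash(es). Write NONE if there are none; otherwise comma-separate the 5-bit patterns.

NONE

Round 0: 00000✓ 00001✓ 00110✓ 01010✓ 01011✓ 01111✓ 10001✓ 10011✓ 10110✓ 10111✓ 11001✓ 11111✓
Round 1: -0001 -0110 -1111 0000- 01-11 0101- 1-001 1-111 10-11 100-1 1011-
PIs = {-0001, -0110, -1111, 0000-, 01-11, 0101-, 1-001, 1-111, 10-11, 100-1, 1011-}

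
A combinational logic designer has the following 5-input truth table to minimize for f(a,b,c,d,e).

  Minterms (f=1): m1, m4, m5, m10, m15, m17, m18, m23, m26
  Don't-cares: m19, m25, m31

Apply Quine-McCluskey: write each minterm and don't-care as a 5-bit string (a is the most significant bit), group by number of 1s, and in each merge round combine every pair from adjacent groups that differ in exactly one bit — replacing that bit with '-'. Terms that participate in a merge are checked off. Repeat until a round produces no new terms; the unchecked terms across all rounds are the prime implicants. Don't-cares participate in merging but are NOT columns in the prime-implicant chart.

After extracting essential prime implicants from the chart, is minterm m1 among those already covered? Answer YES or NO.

[col 0] 00001*, 00100*, 00101*, 01010*, 01111*, 10001*, 10010*, 10011*, 10111*, 11001*, 11010*, 11111*
[col 1] -0001, -1010, -1111, 00-01, 0010-, 1-001, 1-010, 1-111, 10-11, 100-1, 1001-
Prime implicants: -0001, -1010, -1111, 00-01, 0010-, 1-001, 1-010, 1-111, 10-11, 100-1, 1001-
PI chart (minterm → PIs covering it):
  1 | -0001,00-01
  4 | 0010-  (sole → essential)
  5 | 00-01,0010-
  10 | -1010  (sole → essential)
  15 | -1111  (sole → essential)
  17 | -0001,1-001,100-1
  18 | 1-010,1001-
  23 | 1-111,10-11
  26 | -1010,1-010
Essential prime implicants: -1010, -1111, 0010-

NO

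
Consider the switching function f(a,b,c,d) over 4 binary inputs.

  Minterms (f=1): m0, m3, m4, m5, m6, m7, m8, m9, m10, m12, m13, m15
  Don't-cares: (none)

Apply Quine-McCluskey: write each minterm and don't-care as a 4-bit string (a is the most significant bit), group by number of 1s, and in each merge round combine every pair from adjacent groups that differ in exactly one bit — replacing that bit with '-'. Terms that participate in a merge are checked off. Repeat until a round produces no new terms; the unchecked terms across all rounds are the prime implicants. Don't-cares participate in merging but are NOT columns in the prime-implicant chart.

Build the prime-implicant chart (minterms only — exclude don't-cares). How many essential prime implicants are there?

Round 0: 0000✓ 0011✓ 0100✓ 0101✓ 0110✓ 0111✓ 1000✓ 1001✓ 1010✓ 1100✓ 1101✓ 1111✓
Round 1: -000✓ -100✓ -101✓ -111✓ 0-00✓ 0-11 01-0✓ 01-1✓ 010-✓ 011-✓ 1-00✓ 1-01✓ 10-0 100-✓ 11-1✓ 110-✓
Round 2: --00 -1-1 -10- 01-- 1-0-
PIs = {--00, -1-1, -10-, 0-11, 01--, 1-0-, 10-0}
Coverage chart:
  m0: --00 ←essential
  m3: 0-11 ←essential
  m4: --00,-10-,01--
  m5: -1-1,-10-,01--
  m6: 01-- ←essential
  m7: -1-1,0-11,01--
  m8: --00,1-0-,10-0
  m9: 1-0- ←essential
  m10: 10-0 ←essential
  m12: --00,-10-,1-0-
  m13: -1-1,-10-,1-0-
  m15: -1-1 ←essential
Essential: --00, -1-1, 0-11, 01--, 1-0-, 10-0

6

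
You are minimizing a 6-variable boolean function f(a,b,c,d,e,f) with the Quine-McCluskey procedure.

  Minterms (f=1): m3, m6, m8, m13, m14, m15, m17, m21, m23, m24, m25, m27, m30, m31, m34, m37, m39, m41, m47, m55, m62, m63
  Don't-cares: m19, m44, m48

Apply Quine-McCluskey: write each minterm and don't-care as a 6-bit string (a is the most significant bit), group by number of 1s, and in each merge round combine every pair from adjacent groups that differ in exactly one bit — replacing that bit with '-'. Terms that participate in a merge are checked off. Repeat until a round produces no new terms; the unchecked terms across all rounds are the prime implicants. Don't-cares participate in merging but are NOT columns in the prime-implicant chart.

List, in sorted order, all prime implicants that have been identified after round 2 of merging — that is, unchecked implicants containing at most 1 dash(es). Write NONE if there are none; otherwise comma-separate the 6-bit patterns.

Round 0: 000011✓ 000110✓ 001000✓ 001101✓ 001110✓ 001111✓ 010001✓ 010011✓ 010101✓ 010111✓ 011000✓ 011001✓ 011011✓ 011110✓ 011111✓ 100010 100101✓ 100111✓ 101001 101100 101111✓ 110000 110111✓ 111110✓ 111111✓
Round 1: -01111✓ -10111✓ -11110✓ -11111✓ 0-0011 0-1000 0-1110✓ 0-1111✓ 00-110 0011-1 00111-✓ 01-001✓ 01-011✓ 01-111✓ 010-01✓ 010-11✓ 0100-1✓ 0101-1✓ 011-11✓ 0110-1✓ 01100- 01111-✓ 1-0111✓ 1-1111✓ 10-111✓ 1001-1 11-111✓ 11111-✓
Round 2: --1111 -1-111 -1111- 0-111- 01--11 01-0-1 010--1 1--111
PIs = {--1111, -1-111, -1111-, 0-0011, 0-1000, 0-111-, 00-110, 0011-1, 01--11, 01-0-1, 010--1, 01100-, 1--111, 100010, 1001-1, 101001, 101100, 110000}

0-0011, 0-1000, 00-110, 0011-1, 01100-, 100010, 1001-1, 101001, 101100, 110000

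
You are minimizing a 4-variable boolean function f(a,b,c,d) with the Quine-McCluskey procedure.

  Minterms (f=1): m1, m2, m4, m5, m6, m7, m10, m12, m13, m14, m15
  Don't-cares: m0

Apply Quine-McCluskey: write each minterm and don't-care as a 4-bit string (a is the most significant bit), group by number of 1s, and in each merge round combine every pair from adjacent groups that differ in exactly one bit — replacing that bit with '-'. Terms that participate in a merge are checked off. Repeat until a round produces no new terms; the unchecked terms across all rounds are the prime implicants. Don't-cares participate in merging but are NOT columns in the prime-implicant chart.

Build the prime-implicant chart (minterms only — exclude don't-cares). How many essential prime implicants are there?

size-2^0 implicants → 0000(✓)  0001(✓)  0010(✓)  0100(✓)  0101(✓)  0110(✓)  0111(✓)  1010(✓)  1100(✓)  1101(✓)  1110(✓)  1111(✓)
size-2^1 implicants → -010(✓)  -100(✓)  -101(✓)  -110(✓)  -111(✓)  0-00(✓)  0-01(✓)  0-10(✓)  00-0(✓)  000-(✓)  01-0(✓)  01-1(✓)  010-(✓)  011-(✓)  1-10(✓)  11-0(✓)  11-1(✓)  110-(✓)  111-(✓)
size-2^2 implicants → --10  -1-0(✓)  -1-1(✓)  -10-(✓)  -11-(✓)  0--0  0-0-  01--(✓)  11--(✓)
size-2^3 implicants → -1--
Unchecked terms (primes): --10, -1--, 0--0, 0-0-
Minterm coverage:
  m1 ⊆ 0-0- [E]
  m2 ⊆ --10,0--0
  m4 ⊆ -1--,0--0,0-0-
  m5 ⊆ -1--,0-0-
  m6 ⊆ --10,-1--,0--0
  m7 ⊆ -1-- [E]
  m10 ⊆ --10 [E]
  m12 ⊆ -1-- [E]
  m13 ⊆ -1-- [E]
  m14 ⊆ --10,-1--
  m15 ⊆ -1-- [E]
E = {--10, -1--, 0-0-}

3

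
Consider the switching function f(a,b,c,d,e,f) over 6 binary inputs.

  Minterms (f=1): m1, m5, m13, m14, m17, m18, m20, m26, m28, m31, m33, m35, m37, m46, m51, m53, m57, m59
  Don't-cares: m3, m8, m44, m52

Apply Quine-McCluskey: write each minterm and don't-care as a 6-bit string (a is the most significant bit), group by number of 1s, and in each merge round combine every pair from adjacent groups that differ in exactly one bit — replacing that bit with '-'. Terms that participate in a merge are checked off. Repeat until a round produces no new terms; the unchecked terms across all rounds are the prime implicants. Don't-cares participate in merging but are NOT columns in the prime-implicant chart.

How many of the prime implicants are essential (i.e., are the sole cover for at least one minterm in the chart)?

[col 0] 000001*, 000011*, 000101*, 001000, 001101*, 001110*, 010001*, 010010*, 010100*, 011010*, 011100*, 011111, 100001*, 100011*, 100101*, 101100*, 101110*, 110011*, 110100*, 110101*, 111001*, 111011*
[col 1] -00001*, -00011*, -00101*, -01110, -10100, 0-0001, 00-101, 000-01*, 0000-1*, 01-010, 01-100, 1-0011, 1-0101, 100-01*, 1000-1*, 1011-0, 11-011, 11010-, 1110-1
[col 2] -00-01, -000-1
Prime implicants: -00-01, -000-1, -01110, -10100, 0-0001, 00-101, 001000, 01-010, 01-100, 011111, 1-0011, 1-0101, 1011-0, 11-011, 11010-, 1110-1
PI chart (minterm → PIs covering it):
  1 | -00-01,-000-1,0-0001
  5 | -00-01,00-101
  13 | 00-101  (sole → essential)
  14 | -01110  (sole → essential)
  17 | 0-0001  (sole → essential)
  18 | 01-010  (sole → essential)
  20 | -10100,01-100
  26 | 01-010  (sole → essential)
  28 | 01-100  (sole → essential)
  31 | 011111  (sole → essential)
  33 | -00-01,-000-1
  35 | -000-1,1-0011
  37 | -00-01,1-0101
  46 | -01110,1011-0
  51 | 1-0011,11-011
  53 | 1-0101,11010-
  57 | 1110-1  (sole → essential)
  59 | 11-011,1110-1
Essential prime implicants: -01110, 0-0001, 00-101, 01-010, 01-100, 011111, 1110-1

7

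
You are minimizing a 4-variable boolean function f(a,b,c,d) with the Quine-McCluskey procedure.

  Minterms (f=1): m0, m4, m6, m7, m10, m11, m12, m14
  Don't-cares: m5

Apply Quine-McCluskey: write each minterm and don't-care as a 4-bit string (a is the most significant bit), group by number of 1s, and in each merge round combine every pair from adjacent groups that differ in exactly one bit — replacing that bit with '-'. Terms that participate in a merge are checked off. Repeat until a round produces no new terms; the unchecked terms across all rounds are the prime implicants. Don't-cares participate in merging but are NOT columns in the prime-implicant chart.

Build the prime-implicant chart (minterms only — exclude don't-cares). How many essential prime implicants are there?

4

Round 0: 0000✓ 0100✓ 0101✓ 0110✓ 0111✓ 1010✓ 1011✓ 1100✓ 1110✓
Round 1: -100✓ -110✓ 0-00 01-0✓ 01-1✓ 010-✓ 011-✓ 1-10 101- 11-0✓
Round 2: -1-0 01--
PIs = {-1-0, 0-00, 01--, 1-10, 101-}
Coverage chart:
  m0: 0-00 ←essential
  m4: -1-0,0-00,01--
  m6: -1-0,01--
  m7: 01-- ←essential
  m10: 1-10,101-
  m11: 101- ←essential
  m12: -1-0 ←essential
  m14: -1-0,1-10
Essential: -1-0, 0-00, 01--, 101-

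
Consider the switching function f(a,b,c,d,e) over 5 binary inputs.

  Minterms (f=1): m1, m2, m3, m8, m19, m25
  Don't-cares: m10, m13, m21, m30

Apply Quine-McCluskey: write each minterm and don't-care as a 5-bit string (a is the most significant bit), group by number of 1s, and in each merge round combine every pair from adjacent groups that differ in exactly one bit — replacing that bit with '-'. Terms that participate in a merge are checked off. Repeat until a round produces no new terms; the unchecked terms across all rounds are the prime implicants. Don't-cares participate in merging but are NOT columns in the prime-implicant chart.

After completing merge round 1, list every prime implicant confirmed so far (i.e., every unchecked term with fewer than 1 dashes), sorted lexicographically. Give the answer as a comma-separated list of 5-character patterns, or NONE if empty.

01101, 10101, 11001, 11110

[col 0] 00001*, 00010*, 00011*, 01000*, 01010*, 01101, 10011*, 10101, 11001, 11110
[col 1] -0011, 0-010, 000-1, 0001-, 010-0
Prime implicants: -0011, 0-010, 000-1, 0001-, 010-0, 01101, 10101, 11001, 11110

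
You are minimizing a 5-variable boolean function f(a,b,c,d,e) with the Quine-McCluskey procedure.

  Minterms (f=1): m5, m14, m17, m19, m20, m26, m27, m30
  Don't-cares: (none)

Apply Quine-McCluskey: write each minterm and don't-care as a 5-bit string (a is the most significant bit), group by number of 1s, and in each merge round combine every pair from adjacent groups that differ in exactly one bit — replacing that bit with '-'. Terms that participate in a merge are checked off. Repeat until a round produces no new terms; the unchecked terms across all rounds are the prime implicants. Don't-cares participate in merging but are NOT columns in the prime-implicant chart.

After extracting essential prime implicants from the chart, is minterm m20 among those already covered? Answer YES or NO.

YES

Round 0: 00101 01110✓ 10001✓ 10011✓ 10100 11010✓ 11011✓ 11110✓
Round 1: -1110 1-011 100-1 11-10 1101-
PIs = {-1110, 00101, 1-011, 100-1, 10100, 11-10, 1101-}
Coverage chart:
  m5: 00101 ←essential
  m14: -1110 ←essential
  m17: 100-1 ←essential
  m19: 1-011,100-1
  m20: 10100 ←essential
  m26: 11-10,1101-
  m27: 1-011,1101-
  m30: -1110,11-10
Essential: -1110, 00101, 100-1, 10100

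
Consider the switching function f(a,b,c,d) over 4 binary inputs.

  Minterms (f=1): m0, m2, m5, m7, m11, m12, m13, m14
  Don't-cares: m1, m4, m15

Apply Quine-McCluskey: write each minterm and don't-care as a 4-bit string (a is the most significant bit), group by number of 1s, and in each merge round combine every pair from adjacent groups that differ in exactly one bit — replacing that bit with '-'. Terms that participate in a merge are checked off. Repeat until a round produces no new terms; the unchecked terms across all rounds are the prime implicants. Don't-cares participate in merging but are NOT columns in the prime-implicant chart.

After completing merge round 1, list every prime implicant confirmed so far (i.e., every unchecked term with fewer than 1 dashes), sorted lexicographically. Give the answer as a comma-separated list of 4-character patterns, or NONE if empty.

[col 0] 0000*, 0001*, 0010*, 0100*, 0101*, 0111*, 1011*, 1100*, 1101*, 1110*, 1111*
[col 1] -100*, -101*, -111*, 0-00*, 0-01*, 00-0, 000-*, 01-1*, 010-*, 1-11, 11-0*, 11-1*, 110-*, 111-*
[col 2] -1-1, -10-, 0-0-, 11--
Prime implicants: -1-1, -10-, 0-0-, 00-0, 1-11, 11--

NONE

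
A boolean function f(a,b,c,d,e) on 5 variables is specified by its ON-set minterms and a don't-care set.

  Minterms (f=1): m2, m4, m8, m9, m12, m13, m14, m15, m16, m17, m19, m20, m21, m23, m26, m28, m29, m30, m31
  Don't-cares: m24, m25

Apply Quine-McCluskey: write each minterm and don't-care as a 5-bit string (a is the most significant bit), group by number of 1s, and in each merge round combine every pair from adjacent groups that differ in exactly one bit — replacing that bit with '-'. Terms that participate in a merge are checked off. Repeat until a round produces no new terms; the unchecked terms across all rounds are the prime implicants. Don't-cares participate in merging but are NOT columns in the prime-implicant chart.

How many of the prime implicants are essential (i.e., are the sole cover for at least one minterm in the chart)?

Round 0: 00010 00100✓ 01000✓ 01001✓ 01100✓ 01101✓ 01110✓ 01111✓ 10000✓ 10001✓ 10011✓ 10100✓ 10101✓ 10111✓ 11000✓ 11001✓ 11010✓ 11100✓ 11101✓ 11110✓ 11111✓
Round 1: -0100✓ -1000✓ -1001✓ -1100✓ -1101✓ -1110✓ -1111✓ 0-100✓ 01-00✓ 01-01✓ 0100-✓ 011-0✓ 011-1✓ 0110-✓ 0111-✓ 1-000✓ 1-001✓ 1-100✓ 1-101✓ 1-111✓ 10-00✓ 10-01✓ 10-11✓ 100-1✓ 1000-✓ 101-1✓ 1010-✓ 11-00✓ 11-01✓ 11-10✓ 110-0✓ 1100-✓ 111-0✓ 111-1✓ 1110-✓ 1111-✓
Round 2: --100 -1-00✓ -1-01✓ -100-✓ -11-0✓ -11-1✓ -110-✓ -111-✓ 01-0-✓ 011--✓ 1--00✓ 1--01✓ 1-00-✓ 1-1-1 1-10-✓ 10--1 10-0-✓ 11--0 11-0-✓ 111--✓
Round 3: -1-0- -11-- 1--0-
PIs = {--100, -1-0-, -11--, 00010, 1--0-, 1-1-1, 10--1, 11--0}
Coverage chart:
  m2: 00010 ←essential
  m4: --100 ←essential
  m8: -1-0- ←essential
  m9: -1-0- ←essential
  m12: --100,-1-0-,-11--
  m13: -1-0-,-11--
  m14: -11-- ←essential
  m15: -11-- ←essential
  m16: 1--0- ←essential
  m17: 1--0-,10--1
  m19: 10--1 ←essential
  m20: --100,1--0-
  m21: 1--0-,1-1-1,10--1
  m23: 1-1-1,10--1
  m26: 11--0 ←essential
  m28: --100,-1-0-,-11--,1--0-,11--0
  m29: -1-0-,-11--,1--0-,1-1-1
  m30: -11--,11--0
  m31: -11--,1-1-1
Essential: --100, -1-0-, -11--, 00010, 1--0-, 10--1, 11--0

7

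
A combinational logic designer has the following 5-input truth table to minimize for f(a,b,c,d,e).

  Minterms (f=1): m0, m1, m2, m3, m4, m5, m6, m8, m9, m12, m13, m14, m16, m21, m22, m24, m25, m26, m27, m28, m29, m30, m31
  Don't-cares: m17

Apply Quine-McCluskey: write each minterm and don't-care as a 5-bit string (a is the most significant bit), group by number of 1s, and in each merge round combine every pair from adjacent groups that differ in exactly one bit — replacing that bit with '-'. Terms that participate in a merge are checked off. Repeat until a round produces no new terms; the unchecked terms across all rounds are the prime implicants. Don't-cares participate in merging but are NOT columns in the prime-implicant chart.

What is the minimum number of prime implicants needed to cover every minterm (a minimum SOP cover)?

6

Round 0: 00000✓ 00001✓ 00010✓ 00011✓ 00100✓ 00101✓ 00110✓ 01000✓ 01001✓ 01100✓ 01101✓ 01110✓ 10000✓ 10001✓ 10101✓ 10110✓ 11000✓ 11001✓ 11010✓ 11011✓ 11100✓ 11101✓ 11110✓ 11111✓
Round 1: -0000✓ -0001✓ -0101✓ -0110✓ -1000✓ -1001✓ -1100✓ -1101✓ -1110✓ 0-000✓ 0-001✓ 0-100✓ 0-101✓ 0-110✓ 00-00✓ 00-01✓ 00-10✓ 000-0✓ 000-1✓ 0000-✓ 0001-✓ 001-0✓ 0010-✓ 01-00✓ 01-01✓ 0100-✓ 011-0✓ 0110-✓ 1-000✓ 1-001✓ 1-101✓ 1-110✓ 10-01✓ 1000-✓ 11-00✓ 11-01✓ 11-10✓ 11-11✓ 110-0✓ 110-1✓ 1100-✓ 1101-✓ 111-0✓ 111-1✓ 1110-✓ 1111-✓
Round 2: --000✓ --001✓ --101✓ --110 -0-01✓ -000-✓ -1-00✓ -1-01✓ -100-✓ -11-0 -110-✓ 0--00✓ 0--01✓ 0-00-✓ 0-1-0 0-10-✓ 00--0 00-0-✓ 000-- 01-0-✓ 1--01✓ 1-00-✓ 11--0✓ 11--1✓ 11-0-✓ 11-1-✓ 110--✓ 111--✓
Round 3: ---01 --00- -1-0- 0--0- 11---
PIs = {---01, --00-, --110, -1-0-, -11-0, 0--0-, 0-1-0, 00--0, 000--, 11---}
Coverage chart:
  m0: --00-,0--0-,00--0,000--
  m1: ---01,--00-,0--0-,000--
  m2: 00--0,000--
  m3: 000-- ←essential
  m4: 0--0-,0-1-0,00--0
  m5: ---01,0--0-
  m6: --110,0-1-0,00--0
  m8: --00-,-1-0-,0--0-
  m9: ---01,--00-,-1-0-,0--0-
  m12: -1-0-,-11-0,0--0-,0-1-0
  m13: ---01,-1-0-,0--0-
  m14: --110,-11-0,0-1-0
  m16: --00- ←essential
  m21: ---01 ←essential
  m22: --110 ←essential
  m24: --00-,-1-0-,11---
  m25: ---01,--00-,-1-0-,11---
  m26: 11--- ←essential
  m27: 11--- ←essential
  m28: -1-0-,-11-0,11---
  m29: ---01,-1-0-,11---
  m30: --110,-11-0,11---
  m31: 11--- ←essential
Essential: ---01, --00-, --110, 000--, 11---
Petrick residual → 0--0-
Min cover (6 terms): d'e + c'd' + cde' + a'd' + a'b'c' + ab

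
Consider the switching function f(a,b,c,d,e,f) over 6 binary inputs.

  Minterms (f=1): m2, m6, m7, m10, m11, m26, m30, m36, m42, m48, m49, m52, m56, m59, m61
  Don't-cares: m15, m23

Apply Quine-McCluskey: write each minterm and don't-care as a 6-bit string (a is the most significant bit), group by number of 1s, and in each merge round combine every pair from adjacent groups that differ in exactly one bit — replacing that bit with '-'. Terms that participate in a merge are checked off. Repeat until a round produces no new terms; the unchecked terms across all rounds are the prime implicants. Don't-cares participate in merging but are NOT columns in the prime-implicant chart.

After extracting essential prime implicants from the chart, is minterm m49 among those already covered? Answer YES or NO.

size-2^0 implicants → 000010(✓)  000110(✓)  000111(✓)  001010(✓)  001011(✓)  001111(✓)  010111(✓)  011010(✓)  011110(✓)  100100(✓)  101010(✓)  110000(✓)  110001(✓)  110100(✓)  111000(✓)  111011  111101
size-2^1 implicants → -01010  0-0111  0-1010  00-010  00-111  000-10  00011-  001-11  00101-  011-10  1-0100  11-000  110-00  11000-
Unchecked terms (primes): -01010, 0-0111, 0-1010, 00-010, 00-111, 000-10, 00011-, 001-11, 00101-, 011-10, 1-0100, 11-000, 110-00, 11000-, 111011, 111101
Minterm coverage:
  m2 ⊆ 00-010,000-10
  m6 ⊆ 000-10,00011-
  m7 ⊆ 0-0111,00-111,00011-
  m10 ⊆ -01010,0-1010,00-010,00101-
  m11 ⊆ 001-11,00101-
  m26 ⊆ 0-1010,011-10
  m30 ⊆ 011-10 [E]
  m36 ⊆ 1-0100 [E]
  m42 ⊆ -01010 [E]
  m48 ⊆ 11-000,110-00,11000-
  m49 ⊆ 11000- [E]
  m52 ⊆ 1-0100,110-00
  m56 ⊆ 11-000 [E]
  m59 ⊆ 111011 [E]
  m61 ⊆ 111101 [E]
E = {-01010, 011-10, 1-0100, 11-000, 11000-, 111011, 111101}

YES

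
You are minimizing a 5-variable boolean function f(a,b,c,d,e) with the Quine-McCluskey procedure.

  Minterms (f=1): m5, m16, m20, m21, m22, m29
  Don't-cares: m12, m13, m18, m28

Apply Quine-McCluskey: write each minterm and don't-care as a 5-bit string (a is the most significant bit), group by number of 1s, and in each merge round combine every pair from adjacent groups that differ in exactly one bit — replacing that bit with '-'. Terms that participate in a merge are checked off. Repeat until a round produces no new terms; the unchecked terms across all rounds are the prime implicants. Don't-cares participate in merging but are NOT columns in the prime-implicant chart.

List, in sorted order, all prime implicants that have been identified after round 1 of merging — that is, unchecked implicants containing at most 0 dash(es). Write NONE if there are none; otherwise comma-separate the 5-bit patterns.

size-2^0 implicants → 00101(✓)  01100(✓)  01101(✓)  10000(✓)  10010(✓)  10100(✓)  10101(✓)  10110(✓)  11100(✓)  11101(✓)
size-2^1 implicants → -0101(✓)  -1100(✓)  -1101(✓)  0-101(✓)  0110-(✓)  1-100(✓)  1-101(✓)  10-00(✓)  10-10(✓)  100-0(✓)  101-0(✓)  1010-(✓)  1110-(✓)
size-2^2 implicants → --101  -110-  1-10-  10--0
Unchecked terms (primes): --101, -110-, 1-10-, 10--0

NONE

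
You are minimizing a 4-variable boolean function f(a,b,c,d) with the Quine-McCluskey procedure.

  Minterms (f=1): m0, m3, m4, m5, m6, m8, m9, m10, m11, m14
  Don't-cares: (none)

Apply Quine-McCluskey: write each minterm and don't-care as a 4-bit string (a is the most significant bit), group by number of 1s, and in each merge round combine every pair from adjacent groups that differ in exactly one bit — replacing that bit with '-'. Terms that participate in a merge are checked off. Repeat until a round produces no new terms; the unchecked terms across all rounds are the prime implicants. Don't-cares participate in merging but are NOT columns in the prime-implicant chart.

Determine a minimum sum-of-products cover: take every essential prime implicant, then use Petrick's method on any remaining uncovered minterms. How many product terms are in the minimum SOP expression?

Round 0: 0000✓ 0011✓ 0100✓ 0101✓ 0110✓ 1000✓ 1001✓ 1010✓ 1011✓ 1110✓
Round 1: -000 -011 -110 0-00 01-0 010- 1-10 10-0✓ 10-1✓ 100-✓ 101-✓
Round 2: 10--
PIs = {-000, -011, -110, 0-00, 01-0, 010-, 1-10, 10--}
Coverage chart:
  m0: -000,0-00
  m3: -011 ←essential
  m4: 0-00,01-0,010-
  m5: 010- ←essential
  m6: -110,01-0
  m8: -000,10--
  m9: 10-- ←essential
  m10: 1-10,10--
  m11: -011,10--
  m14: -110,1-10
Essential: -011, 010-, 10--
Petrick residual → -000, -110
Min cover (5 terms): b'c'd' + b'cd + bcd' + a'bc' + ab'

5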